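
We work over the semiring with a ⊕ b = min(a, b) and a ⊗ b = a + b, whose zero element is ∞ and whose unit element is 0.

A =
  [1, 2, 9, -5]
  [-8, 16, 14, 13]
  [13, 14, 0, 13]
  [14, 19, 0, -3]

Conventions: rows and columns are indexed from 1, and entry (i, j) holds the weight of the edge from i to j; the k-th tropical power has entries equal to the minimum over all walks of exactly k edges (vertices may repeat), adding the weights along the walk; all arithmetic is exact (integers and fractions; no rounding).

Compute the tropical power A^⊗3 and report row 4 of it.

A^⊗2:
  [-6, 3, -5, -8]
  [-7, -6, 1, -13]
  [6, 14, 0, 8]
  [11, 14, -3, -6]
A^⊗3:
  [-5, -4, -8, -11]
  [-14, -5, -13, -16]
  [6, 8, 0, 1]
  [6, 11, -6, -9]
Answer: row 4 of A^⊗3 = [6, 11, -6, -9]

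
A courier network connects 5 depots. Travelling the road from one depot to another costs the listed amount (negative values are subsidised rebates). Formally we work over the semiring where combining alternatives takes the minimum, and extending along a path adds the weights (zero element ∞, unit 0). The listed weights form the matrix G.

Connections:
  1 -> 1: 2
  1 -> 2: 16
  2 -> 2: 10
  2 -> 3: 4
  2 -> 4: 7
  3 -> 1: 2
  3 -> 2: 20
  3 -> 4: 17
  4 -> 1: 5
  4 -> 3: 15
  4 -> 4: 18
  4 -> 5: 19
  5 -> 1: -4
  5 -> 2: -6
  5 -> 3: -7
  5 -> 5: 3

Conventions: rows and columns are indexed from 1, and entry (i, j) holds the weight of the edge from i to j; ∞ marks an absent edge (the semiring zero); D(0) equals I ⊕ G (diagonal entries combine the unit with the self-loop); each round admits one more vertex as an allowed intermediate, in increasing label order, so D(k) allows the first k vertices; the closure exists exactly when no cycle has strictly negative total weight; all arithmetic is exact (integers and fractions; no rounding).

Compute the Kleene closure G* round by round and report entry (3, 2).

D(0):
  [0, 16, ∞, ∞, ∞]
  [∞, 0, 4, 7, ∞]
  [2, 20, 0, 17, ∞]
  [5, ∞, 15, 0, 19]
  [-4, -6, -7, ∞, 0]
D(1):
  [0, 16, ∞, ∞, ∞]
  [∞, 0, 4, 7, ∞]
  [2, 18, 0, 17, ∞]
  [5, 21, 15, 0, 19]
  [-4, -6, -7, ∞, 0]
D(2):
  [0, 16, 20, 23, ∞]
  [∞, 0, 4, 7, ∞]
  [2, 18, 0, 17, ∞]
  [5, 21, 15, 0, 19]
  [-4, -6, -7, 1, 0]
D(3):
  [0, 16, 20, 23, ∞]
  [6, 0, 4, 7, ∞]
  [2, 18, 0, 17, ∞]
  [5, 21, 15, 0, 19]
  [-5, -6, -7, 1, 0]
D(4):
  [0, 16, 20, 23, 42]
  [6, 0, 4, 7, 26]
  [2, 18, 0, 17, 36]
  [5, 21, 15, 0, 19]
  [-5, -6, -7, 1, 0]
D(5):
  [0, 16, 20, 23, 42]
  [6, 0, 4, 7, 26]
  [2, 18, 0, 17, 36]
  [5, 13, 12, 0, 19]
  [-5, -6, -7, 1, 0]
Answer: G*[3][2] = 18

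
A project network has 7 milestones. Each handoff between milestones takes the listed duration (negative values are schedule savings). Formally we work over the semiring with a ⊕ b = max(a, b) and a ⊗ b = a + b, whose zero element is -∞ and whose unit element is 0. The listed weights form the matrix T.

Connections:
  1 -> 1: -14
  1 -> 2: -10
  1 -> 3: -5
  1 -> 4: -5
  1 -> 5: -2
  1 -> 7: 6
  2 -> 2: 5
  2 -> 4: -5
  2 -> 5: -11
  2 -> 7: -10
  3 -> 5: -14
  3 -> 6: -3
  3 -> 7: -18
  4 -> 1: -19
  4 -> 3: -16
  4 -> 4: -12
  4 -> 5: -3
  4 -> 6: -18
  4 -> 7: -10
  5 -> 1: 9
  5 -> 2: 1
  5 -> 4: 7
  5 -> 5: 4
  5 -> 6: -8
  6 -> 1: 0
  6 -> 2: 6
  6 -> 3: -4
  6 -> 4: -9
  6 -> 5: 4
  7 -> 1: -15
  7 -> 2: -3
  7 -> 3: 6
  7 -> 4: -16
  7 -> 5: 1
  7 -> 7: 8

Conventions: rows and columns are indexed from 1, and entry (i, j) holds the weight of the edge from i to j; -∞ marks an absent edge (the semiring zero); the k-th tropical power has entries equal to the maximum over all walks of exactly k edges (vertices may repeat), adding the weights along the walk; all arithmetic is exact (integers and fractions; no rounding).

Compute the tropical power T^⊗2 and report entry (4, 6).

T^⊗2:
  [7, 3, 12, 5, 7, -8, 14]
  [-2, 10, -4, 0, -6, -19, -2]
  [-3, 3, -7, -7, 1, -22, -10]
  [6, -2, -4, 4, 1, -11, -2]
  [13, 6, 4, 11, 8, -4, 15]
  [13, 11, -5, 11, 8, -4, 6]
  [10, 5, 14, 8, 9, 3, 16]
Key observation: the optimum is the walk 4->5->6, with weight (-3) + (-8) = -11.
Optimal value attained by: walk 4->5->6.
Answer: (T^⊗2)[4][6] = -11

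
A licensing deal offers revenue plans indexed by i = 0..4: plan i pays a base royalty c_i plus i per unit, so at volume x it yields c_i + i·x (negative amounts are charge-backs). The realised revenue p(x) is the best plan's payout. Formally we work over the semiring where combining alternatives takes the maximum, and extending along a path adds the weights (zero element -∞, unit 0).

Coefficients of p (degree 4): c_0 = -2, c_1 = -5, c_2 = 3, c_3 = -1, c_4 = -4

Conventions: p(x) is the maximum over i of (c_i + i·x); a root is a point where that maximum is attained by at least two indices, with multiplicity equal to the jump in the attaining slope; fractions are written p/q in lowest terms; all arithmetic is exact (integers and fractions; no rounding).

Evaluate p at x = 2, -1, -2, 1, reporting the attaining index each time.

p(2) = max(-2+0·2=-2, -5+1·2=-3, 3+2·2=7, -1+3·2=5, -4+4·2=4) = 7 (attained by i=2)
p(-1) = max(-2+0·(-1)=-2, -5+1·(-1)=-6, 3+2·(-1)=1, -1+3·(-1)=-4, -4+4·(-1)=-8) = 1 (attained by i=2)
p(-2) = max(-2+0·(-2)=-2, -5+1·(-2)=-7, 3+2·(-2)=-1, -1+3·(-2)=-7, -4+4·(-2)=-12) = -1 (attained by i=2)
p(1) = max(-2+0·1=-2, -5+1·1=-4, 3+2·1=5, -1+3·1=2, -4+4·1=0) = 5 (attained by i=2)
Answer: p(2) = 7; p(-1) = 1; p(-2) = -1; p(1) = 5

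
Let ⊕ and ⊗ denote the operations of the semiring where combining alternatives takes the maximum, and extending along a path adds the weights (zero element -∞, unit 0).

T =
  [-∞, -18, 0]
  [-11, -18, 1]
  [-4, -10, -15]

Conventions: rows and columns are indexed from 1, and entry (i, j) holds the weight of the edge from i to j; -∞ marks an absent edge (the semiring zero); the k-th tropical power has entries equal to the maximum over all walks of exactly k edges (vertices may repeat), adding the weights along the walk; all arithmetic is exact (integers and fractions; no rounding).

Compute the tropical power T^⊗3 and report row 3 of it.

T^⊗2:
  [-4, -10, -15]
  [-3, -9, -11]
  [-19, -22, -4]
T^⊗3:
  [-19, -22, -4]
  [-15, -21, -3]
  [-8, -14, -19]
Answer: row 3 of T^⊗3 = [-8, -14, -19]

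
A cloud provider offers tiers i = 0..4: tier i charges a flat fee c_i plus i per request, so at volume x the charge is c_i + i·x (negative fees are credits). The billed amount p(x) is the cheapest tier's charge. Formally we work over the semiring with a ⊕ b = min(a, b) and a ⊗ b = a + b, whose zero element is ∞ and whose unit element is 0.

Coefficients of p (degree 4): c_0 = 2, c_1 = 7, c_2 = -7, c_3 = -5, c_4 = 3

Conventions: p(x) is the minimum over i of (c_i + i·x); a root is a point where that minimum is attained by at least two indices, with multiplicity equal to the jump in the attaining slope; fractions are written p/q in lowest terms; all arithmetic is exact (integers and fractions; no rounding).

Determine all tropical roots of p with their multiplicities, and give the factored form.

hull edge (i=0, c=2) to (i=2, c=-7): slope -9/2, span 2
hull edge (i=2, c=-7) to (i=3, c=-5): slope 2, span 1
hull edge (i=3, c=-5) to (i=4, c=3): slope 8, span 1
Factored form: p(x) = 3 ⊗ (x ⊕ (-8)) ⊗ (x ⊕ (-2)) ⊗ (x ⊕ 9/2) ⊗ (x ⊕ 9/2)
Answer: roots = -8 (mult 1), -2 (mult 1), 9/2 (mult 2)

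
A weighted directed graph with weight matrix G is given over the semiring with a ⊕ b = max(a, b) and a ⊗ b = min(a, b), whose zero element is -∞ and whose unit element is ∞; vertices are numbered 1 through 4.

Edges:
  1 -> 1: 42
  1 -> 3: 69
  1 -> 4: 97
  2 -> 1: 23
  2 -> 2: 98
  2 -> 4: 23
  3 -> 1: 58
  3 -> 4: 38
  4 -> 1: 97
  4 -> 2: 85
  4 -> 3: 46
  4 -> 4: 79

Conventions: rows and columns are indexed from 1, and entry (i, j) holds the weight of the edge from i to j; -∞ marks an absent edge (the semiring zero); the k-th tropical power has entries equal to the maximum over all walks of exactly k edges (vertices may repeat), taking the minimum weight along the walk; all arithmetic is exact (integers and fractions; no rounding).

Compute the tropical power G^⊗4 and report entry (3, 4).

G^⊗2:
  [97, 85, 46, 79]
  [23, 98, 23, 23]
  [42, 38, 58, 58]
  [79, 85, 69, 97]
G^⊗3:
  [79, 85, 69, 97]
  [23, 98, 23, 23]
  [58, 58, 46, 58]
  [97, 85, 69, 79]
G^⊗4:
  [97, 85, 69, 79]
  [23, 98, 23, 23]
  [58, 58, 58, 58]
  [79, 85, 69, 97]
Key observation: the optimum is the walk 3->1->4->1->4, with weight 58 min 97 min 97 min 97 = 58.
Optimal value attained by: walk 3->1->4->1->4.
Answer: (G^⊗4)[3][4] = 58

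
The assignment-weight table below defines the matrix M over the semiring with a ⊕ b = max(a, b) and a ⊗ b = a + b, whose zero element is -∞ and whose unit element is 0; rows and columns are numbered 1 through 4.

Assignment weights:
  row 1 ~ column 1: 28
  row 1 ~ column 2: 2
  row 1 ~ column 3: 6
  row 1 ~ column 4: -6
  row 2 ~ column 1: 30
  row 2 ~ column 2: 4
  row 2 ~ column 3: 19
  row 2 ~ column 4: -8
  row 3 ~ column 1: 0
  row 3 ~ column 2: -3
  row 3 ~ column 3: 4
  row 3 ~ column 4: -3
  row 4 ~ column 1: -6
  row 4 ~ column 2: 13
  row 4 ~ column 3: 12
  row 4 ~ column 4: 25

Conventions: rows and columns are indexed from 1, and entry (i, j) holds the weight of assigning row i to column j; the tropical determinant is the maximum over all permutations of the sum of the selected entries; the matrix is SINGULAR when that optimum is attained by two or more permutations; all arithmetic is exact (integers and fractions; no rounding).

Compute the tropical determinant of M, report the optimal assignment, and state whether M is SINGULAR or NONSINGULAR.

σ = (1, 2, 3, 4): 28 + 4 + 4 + 25 = 61
σ = (1, 2, 4, 3): 28 + 4 + (-3) + 12 = 41
σ = (1, 3, 2, 4): 28 + 19 + (-3) + 25 = 69
σ = (1, 3, 4, 2): 28 + 19 + (-3) + 13 = 57
σ = (1, 4, 2, 3): 28 + (-8) + (-3) + 12 = 29
σ = (1, 4, 3, 2): 28 + (-8) + 4 + 13 = 37
σ = (2, 1, 3, 4): 2 + 30 + 4 + 25 = 61
σ = (2, 1, 4, 3): 2 + 30 + (-3) + 12 = 41
σ = (2, 3, 1, 4): 2 + 19 + 0 + 25 = 46
σ = (2, 3, 4, 1): 2 + 19 + (-3) + (-6) = 12
σ = (2, 4, 1, 3): 2 + (-8) + 0 + 12 = 6
σ = (2, 4, 3, 1): 2 + (-8) + 4 + (-6) = -8
σ = (3, 1, 2, 4): 6 + 30 + (-3) + 25 = 58
σ = (3, 1, 4, 2): 6 + 30 + (-3) + 13 = 46
σ = (3, 2, 1, 4): 6 + 4 + 0 + 25 = 35
σ = (3, 2, 4, 1): 6 + 4 + (-3) + (-6) = 1
σ = (3, 4, 1, 2): 6 + (-8) + 0 + 13 = 11
σ = (3, 4, 2, 1): 6 + (-8) + (-3) + (-6) = -11
σ = (4, 1, 2, 3): (-6) + 30 + (-3) + 12 = 33
σ = (4, 1, 3, 2): (-6) + 30 + 4 + 13 = 41
σ = (4, 2, 1, 3): (-6) + 4 + 0 + 12 = 10
σ = (4, 2, 3, 1): (-6) + 4 + 4 + (-6) = -4
σ = (4, 3, 1, 2): (-6) + 19 + 0 + 13 = 26
σ = (4, 3, 2, 1): (-6) + 19 + (-3) + (-6) = 4
Optimal value attained by: σ = (1, 3, 2, 4).
Answer: det⊕(M) = 69; verdict: NONSINGULAR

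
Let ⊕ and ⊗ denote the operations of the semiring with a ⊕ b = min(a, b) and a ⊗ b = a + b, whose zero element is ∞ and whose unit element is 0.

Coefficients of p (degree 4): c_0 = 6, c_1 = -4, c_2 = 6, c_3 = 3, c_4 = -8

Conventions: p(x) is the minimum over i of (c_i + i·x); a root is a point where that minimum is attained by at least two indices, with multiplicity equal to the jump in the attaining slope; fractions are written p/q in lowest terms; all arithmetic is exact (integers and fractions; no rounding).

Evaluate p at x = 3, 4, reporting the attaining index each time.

p(3) = min(6+0·3=6, -4+1·3=-1, 6+2·3=12, 3+3·3=12, -8+4·3=4) = -1 (attained by i=1)
p(4) = min(6+0·4=6, -4+1·4=0, 6+2·4=14, 3+3·4=15, -8+4·4=8) = 0 (attained by i=1)
Answer: p(3) = -1; p(4) = 0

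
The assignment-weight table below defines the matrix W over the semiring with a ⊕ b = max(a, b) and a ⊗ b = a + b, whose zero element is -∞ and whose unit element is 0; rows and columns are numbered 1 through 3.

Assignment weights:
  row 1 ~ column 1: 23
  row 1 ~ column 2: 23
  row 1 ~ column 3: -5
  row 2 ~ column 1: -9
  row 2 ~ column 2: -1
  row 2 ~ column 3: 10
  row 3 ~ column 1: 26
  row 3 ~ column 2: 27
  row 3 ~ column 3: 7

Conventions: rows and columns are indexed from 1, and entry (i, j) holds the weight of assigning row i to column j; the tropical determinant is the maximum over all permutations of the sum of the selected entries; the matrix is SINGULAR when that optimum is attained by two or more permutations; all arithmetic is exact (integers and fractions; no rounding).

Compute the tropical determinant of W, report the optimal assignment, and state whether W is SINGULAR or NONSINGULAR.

σ = (1, 2, 3): 23 + (-1) + 7 = 29
σ = (1, 3, 2): 23 + 10 + 27 = 60
σ = (2, 1, 3): 23 + (-9) + 7 = 21
σ = (2, 3, 1): 23 + 10 + 26 = 59
σ = (3, 1, 2): (-5) + (-9) + 27 = 13
σ = (3, 2, 1): (-5) + (-1) + 26 = 20
Optimal value attained by: σ = (1, 3, 2).
Answer: det⊕(W) = 60; verdict: NONSINGULAR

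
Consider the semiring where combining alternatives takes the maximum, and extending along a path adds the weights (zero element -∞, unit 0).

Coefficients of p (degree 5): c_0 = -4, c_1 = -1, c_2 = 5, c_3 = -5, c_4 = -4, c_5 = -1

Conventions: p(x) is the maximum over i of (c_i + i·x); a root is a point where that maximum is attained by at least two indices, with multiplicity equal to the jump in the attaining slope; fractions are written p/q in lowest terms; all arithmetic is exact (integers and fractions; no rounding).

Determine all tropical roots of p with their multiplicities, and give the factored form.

hull edge (i=0, c=-4) to (i=2, c=5): slope 9/2, span 2
hull edge (i=2, c=5) to (i=5, c=-1): slope -2, span 3
Factored form: p(x) = -1 ⊗ (x ⊕ (-9/2)) ⊗ (x ⊕ (-9/2)) ⊗ (x ⊕ 2) ⊗ (x ⊕ 2) ⊗ (x ⊕ 2)
Answer: roots = -9/2 (mult 2), 2 (mult 3)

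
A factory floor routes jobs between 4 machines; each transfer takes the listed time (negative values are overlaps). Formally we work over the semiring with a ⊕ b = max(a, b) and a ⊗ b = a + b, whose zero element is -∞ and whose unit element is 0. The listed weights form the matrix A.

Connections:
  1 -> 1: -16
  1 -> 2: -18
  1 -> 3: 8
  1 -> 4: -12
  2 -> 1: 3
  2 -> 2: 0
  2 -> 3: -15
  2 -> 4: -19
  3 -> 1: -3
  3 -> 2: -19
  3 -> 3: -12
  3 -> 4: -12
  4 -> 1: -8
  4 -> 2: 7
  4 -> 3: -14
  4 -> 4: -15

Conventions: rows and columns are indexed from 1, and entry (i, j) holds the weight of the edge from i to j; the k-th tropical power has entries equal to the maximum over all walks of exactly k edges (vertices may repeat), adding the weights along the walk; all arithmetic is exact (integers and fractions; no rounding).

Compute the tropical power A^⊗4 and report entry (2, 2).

A^⊗2:
  [5, -5, -4, -4]
  [3, 0, 11, -9]
  [-15, -5, 5, -15]
  [10, 7, 0, -12]
A^⊗3:
  [-2, 3, 13, -7]
  [8, 0, 11, -1]
  [2, -5, -7, -7]
  [10, 7, 18, -2]
A^⊗4:
  [10, 3, 6, 1]
  [8, 6, 16, -1]
  [-2, 0, 10, -10]
  [15, 7, 18, 6]
Key observation: the optimum is the walk 2->1->3->4->2, with weight 3 + 8 + (-12) + 7 = 6.
Optimal value attained by: walk 2->1->3->4->2.
Answer: (A^⊗4)[2][2] = 6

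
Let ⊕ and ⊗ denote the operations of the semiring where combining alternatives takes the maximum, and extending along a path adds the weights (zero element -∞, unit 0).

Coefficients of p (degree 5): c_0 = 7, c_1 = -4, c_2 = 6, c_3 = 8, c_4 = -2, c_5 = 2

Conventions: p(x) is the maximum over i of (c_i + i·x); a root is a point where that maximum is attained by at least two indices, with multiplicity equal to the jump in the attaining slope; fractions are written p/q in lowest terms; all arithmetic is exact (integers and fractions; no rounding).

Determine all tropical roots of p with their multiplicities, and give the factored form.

hull edge (i=0, c=7) to (i=3, c=8): slope 1/3, span 3
hull edge (i=3, c=8) to (i=5, c=2): slope -3, span 2
Factored form: p(x) = 2 ⊗ (x ⊕ (-1/3)) ⊗ (x ⊕ (-1/3)) ⊗ (x ⊕ (-1/3)) ⊗ (x ⊕ 3) ⊗ (x ⊕ 3)
Answer: roots = -1/3 (mult 3), 3 (mult 2)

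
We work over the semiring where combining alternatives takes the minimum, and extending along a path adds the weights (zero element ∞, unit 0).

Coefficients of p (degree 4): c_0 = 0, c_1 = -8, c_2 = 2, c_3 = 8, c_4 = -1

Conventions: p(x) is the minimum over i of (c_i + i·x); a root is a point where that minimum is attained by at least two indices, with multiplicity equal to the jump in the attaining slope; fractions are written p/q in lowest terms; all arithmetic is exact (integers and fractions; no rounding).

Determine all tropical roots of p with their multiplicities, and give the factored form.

hull edge (i=0, c=0) to (i=1, c=-8): slope -8, span 1
hull edge (i=1, c=-8) to (i=4, c=-1): slope 7/3, span 3
Factored form: p(x) = -1 ⊗ (x ⊕ (-7/3)) ⊗ (x ⊕ (-7/3)) ⊗ (x ⊕ (-7/3)) ⊗ (x ⊕ 8)
Answer: roots = -7/3 (mult 3), 8 (mult 1)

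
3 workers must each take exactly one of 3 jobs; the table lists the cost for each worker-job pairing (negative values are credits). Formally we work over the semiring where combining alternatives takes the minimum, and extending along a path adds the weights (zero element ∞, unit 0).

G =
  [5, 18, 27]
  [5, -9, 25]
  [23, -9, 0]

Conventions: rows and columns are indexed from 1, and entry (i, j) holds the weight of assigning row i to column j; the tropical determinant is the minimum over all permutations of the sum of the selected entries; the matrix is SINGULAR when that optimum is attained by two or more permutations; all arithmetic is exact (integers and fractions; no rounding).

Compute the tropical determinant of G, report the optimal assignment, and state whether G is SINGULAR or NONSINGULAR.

σ = (1, 2, 3): 5 + (-9) + 0 = -4
σ = (1, 3, 2): 5 + 25 + (-9) = 21
σ = (2, 1, 3): 18 + 5 + 0 = 23
σ = (2, 3, 1): 18 + 25 + 23 = 66
σ = (3, 1, 2): 27 + 5 + (-9) = 23
σ = (3, 2, 1): 27 + (-9) + 23 = 41
Optimal value attained by: σ = (1, 2, 3).
Answer: det⊕(G) = -4; verdict: NONSINGULAR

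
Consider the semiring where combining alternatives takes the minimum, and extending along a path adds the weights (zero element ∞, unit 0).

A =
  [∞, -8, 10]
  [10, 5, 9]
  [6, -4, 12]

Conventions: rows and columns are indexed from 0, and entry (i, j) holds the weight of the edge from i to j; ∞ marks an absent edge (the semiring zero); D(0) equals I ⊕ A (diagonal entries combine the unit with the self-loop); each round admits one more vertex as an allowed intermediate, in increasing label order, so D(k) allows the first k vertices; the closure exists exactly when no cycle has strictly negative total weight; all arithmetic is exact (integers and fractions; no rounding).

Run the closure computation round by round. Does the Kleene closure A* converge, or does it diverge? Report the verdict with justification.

D(0):
  [0, -8, 10]
  [10, 0, 9]
  [6, -4, 0]
D(1):
  [0, -8, 10]
  [10, 0, 9]
  [6, -4, 0]
D(2):
  [0, -8, 1]
  [10, 0, 9]
  [6, -4, 0]
D(3):
  [0, -8, 1]
  [10, 0, 9]
  [6, -4, 0]
Key observation: every diagonal entry stays at the unit through all rounds, so no improving cycle exists.
Answer: CONVERGES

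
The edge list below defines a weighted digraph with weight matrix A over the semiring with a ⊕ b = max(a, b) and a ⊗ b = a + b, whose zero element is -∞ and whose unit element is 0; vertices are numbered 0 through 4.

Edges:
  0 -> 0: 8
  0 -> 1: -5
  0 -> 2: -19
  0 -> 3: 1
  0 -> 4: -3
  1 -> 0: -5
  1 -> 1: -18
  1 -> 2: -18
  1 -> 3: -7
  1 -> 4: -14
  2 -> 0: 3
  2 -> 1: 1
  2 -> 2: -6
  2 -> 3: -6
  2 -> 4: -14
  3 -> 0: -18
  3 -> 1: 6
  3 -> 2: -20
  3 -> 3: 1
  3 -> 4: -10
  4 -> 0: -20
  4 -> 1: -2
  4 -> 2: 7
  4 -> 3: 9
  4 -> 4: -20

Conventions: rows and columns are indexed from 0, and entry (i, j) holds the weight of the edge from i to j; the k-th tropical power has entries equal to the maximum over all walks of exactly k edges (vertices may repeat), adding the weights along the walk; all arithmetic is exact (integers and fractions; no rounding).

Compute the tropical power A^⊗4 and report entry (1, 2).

A^⊗2:
  [16, 7, 4, 9, 5]
  [3, -1, -7, -4, -8]
  [11, 0, -7, 4, 0]
  [1, 7, -3, 2, -8]
  [10, 15, 1, 10, -1]
A^⊗3:
  [24, 15, 12, 17, 13]
  [11, 2, -1, 4, 0]
  [19, 10, 7, 12, 8]
  [9, 8, -1, 3, -2]
  [18, 16, 6, 11, 7]
A^⊗4:
  [32, 23, 20, 25, 21]
  [19, 10, 7, 12, 8]
  [27, 18, 15, 20, 16]
  [17, 9, 5, 10, 6]
  [26, 17, 14, 19, 15]
Key observation: the optimum is the walk 1->0->0->4->2, with weight (-5) + 8 + (-3) + 7 = 7.
Optimal value attained by: walk 1->0->0->4->2.
Answer: (A^⊗4)[1][2] = 7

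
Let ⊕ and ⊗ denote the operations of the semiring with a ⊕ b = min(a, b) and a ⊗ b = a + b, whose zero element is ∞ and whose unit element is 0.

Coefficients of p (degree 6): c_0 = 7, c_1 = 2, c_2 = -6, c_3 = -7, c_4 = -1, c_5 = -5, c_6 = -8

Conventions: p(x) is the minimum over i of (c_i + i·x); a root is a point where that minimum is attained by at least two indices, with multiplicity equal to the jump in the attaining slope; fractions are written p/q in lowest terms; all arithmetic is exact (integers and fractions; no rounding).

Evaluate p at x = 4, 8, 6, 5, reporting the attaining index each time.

p(4) = min(7+0·4=7, 2+1·4=6, -6+2·4=2, -7+3·4=5, -1+4·4=15, -5+5·4=15, -8+6·4=16) = 2 (attained by i=2)
p(8) = min(7+0·8=7, 2+1·8=10, -6+2·8=10, -7+3·8=17, -1+4·8=31, -5+5·8=35, -8+6·8=40) = 7 (attained by i=0)
p(6) = min(7+0·6=7, 2+1·6=8, -6+2·6=6, -7+3·6=11, -1+4·6=23, -5+5·6=25, -8+6·6=28) = 6 (attained by i=2)
p(5) = min(7+0·5=7, 2+1·5=7, -6+2·5=4, -7+3·5=8, -1+4·5=19, -5+5·5=20, -8+6·5=22) = 4 (attained by i=2)
Answer: p(4) = 2; p(8) = 7; p(6) = 6; p(5) = 4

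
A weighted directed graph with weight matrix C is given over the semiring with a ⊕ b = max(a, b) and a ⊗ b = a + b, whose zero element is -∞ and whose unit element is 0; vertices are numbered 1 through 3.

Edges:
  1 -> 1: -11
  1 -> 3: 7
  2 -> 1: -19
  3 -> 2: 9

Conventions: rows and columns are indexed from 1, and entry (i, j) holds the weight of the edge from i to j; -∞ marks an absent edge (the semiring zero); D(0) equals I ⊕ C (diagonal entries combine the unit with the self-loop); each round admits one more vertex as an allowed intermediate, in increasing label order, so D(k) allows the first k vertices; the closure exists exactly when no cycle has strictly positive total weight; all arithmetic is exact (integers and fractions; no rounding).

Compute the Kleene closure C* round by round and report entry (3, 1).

D(0):
  [0, -∞, 7]
  [-19, 0, -∞]
  [-∞, 9, 0]
D(1):
  [0, -∞, 7]
  [-19, 0, -12]
  [-∞, 9, 0]
D(2):
  [0, -∞, 7]
  [-19, 0, -12]
  [-10, 9, 0]
D(3):
  [0, 16, 7]
  [-19, 0, -12]
  [-10, 9, 0]
Answer: C*[3][1] = -10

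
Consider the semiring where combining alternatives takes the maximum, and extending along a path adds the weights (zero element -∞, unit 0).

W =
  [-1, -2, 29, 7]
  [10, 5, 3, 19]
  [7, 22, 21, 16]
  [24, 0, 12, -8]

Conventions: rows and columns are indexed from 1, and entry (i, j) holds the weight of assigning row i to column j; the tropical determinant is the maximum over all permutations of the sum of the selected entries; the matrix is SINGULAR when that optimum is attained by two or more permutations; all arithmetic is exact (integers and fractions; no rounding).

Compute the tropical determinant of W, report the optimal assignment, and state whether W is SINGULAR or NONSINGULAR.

σ = (1, 2, 3, 4): (-1) + 5 + 21 + (-8) = 17
σ = (1, 2, 4, 3): (-1) + 5 + 16 + 12 = 32
σ = (1, 3, 2, 4): (-1) + 3 + 22 + (-8) = 16
σ = (1, 3, 4, 2): (-1) + 3 + 16 + 0 = 18
σ = (1, 4, 2, 3): (-1) + 19 + 22 + 12 = 52
σ = (1, 4, 3, 2): (-1) + 19 + 21 + 0 = 39
σ = (2, 1, 3, 4): (-2) + 10 + 21 + (-8) = 21
σ = (2, 1, 4, 3): (-2) + 10 + 16 + 12 = 36
σ = (2, 3, 1, 4): (-2) + 3 + 7 + (-8) = 0
σ = (2, 3, 4, 1): (-2) + 3 + 16 + 24 = 41
σ = (2, 4, 1, 3): (-2) + 19 + 7 + 12 = 36
σ = (2, 4, 3, 1): (-2) + 19 + 21 + 24 = 62
σ = (3, 1, 2, 4): 29 + 10 + 22 + (-8) = 53
σ = (3, 1, 4, 2): 29 + 10 + 16 + 0 = 55
σ = (3, 2, 1, 4): 29 + 5 + 7 + (-8) = 33
σ = (3, 2, 4, 1): 29 + 5 + 16 + 24 = 74
σ = (3, 4, 1, 2): 29 + 19 + 7 + 0 = 55
σ = (3, 4, 2, 1): 29 + 19 + 22 + 24 = 94
σ = (4, 1, 2, 3): 7 + 10 + 22 + 12 = 51
σ = (4, 1, 3, 2): 7 + 10 + 21 + 0 = 38
σ = (4, 2, 1, 3): 7 + 5 + 7 + 12 = 31
σ = (4, 2, 3, 1): 7 + 5 + 21 + 24 = 57
σ = (4, 3, 1, 2): 7 + 3 + 7 + 0 = 17
σ = (4, 3, 2, 1): 7 + 3 + 22 + 24 = 56
Optimal value attained by: σ = (3, 4, 2, 1).
Answer: det⊕(W) = 94; verdict: NONSINGULAR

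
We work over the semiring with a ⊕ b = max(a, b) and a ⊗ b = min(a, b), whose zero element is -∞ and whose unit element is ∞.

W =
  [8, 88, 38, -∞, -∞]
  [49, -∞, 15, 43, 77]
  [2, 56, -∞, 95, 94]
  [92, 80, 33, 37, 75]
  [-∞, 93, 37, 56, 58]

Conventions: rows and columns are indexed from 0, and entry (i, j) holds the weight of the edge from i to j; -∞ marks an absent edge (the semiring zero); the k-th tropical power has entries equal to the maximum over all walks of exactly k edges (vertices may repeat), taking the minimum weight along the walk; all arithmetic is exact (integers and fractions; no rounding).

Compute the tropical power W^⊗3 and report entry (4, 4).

W^⊗2:
  [49, 38, 15, 43, 77]
  [43, 77, 38, 56, 58]
  [92, 93, 37, 56, 75]
  [49, 88, 38, 56, 77]
  [56, 58, 37, 56, 77]
W^⊗3:
  [43, 77, 38, 56, 58]
  [56, 58, 38, 56, 77]
  [56, 88, 38, 56, 77]
  [56, 77, 38, 56, 77]
  [56, 77, 38, 56, 58]
Key observation: the optimum is the walk 4->1->4->4, with weight 93 min 77 min 58 = 58.
Optimal value attained by: walk 4->1->4->4.
Answer: (W^⊗3)[4][4] = 58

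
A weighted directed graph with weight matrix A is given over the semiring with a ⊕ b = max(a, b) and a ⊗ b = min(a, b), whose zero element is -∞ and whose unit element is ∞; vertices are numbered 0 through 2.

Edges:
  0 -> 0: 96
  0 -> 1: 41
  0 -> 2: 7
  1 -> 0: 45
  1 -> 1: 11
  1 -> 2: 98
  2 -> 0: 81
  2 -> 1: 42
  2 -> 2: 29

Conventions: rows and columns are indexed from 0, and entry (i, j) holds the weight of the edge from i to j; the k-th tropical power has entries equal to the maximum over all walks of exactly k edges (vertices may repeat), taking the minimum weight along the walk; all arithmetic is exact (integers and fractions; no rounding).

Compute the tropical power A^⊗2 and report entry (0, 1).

A^⊗2:
  [96, 41, 41]
  [81, 42, 29]
  [81, 41, 42]
Key observation: the optimum is the walk 0->0->1, with weight 96 min 41 = 41.
Optimal value attained by: walk 0->0->1.
Answer: (A^⊗2)[0][1] = 41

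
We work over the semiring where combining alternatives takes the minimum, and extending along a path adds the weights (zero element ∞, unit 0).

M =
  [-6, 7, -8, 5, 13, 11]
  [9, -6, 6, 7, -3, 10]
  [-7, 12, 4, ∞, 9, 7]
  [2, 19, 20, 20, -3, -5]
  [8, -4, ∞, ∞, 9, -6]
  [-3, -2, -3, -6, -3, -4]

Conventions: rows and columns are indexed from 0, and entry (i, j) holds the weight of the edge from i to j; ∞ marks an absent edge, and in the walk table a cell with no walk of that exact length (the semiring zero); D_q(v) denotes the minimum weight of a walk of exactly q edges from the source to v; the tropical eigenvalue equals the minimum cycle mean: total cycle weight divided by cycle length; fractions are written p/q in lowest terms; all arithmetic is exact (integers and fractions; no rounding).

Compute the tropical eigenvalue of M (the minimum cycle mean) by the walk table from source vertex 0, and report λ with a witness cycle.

q=0: [0, ∞, ∞, ∞, ∞, ∞]
q=1: [-6, 7, -8, 5, 13, 11]
q=2: [-15, 1, -14, -1, 1, -1]
q=3: [-21, -8, -23, -10, -5, -7]
q=4: [-30, -14, -29, -16, -14, -16]
q=5: [-36, -23, -38, -25, -20, -22]
q=6: [-45, -29, -44, -31, -29, -31]
Optimal cycle mean attained by: cycle 0->2->0, total (-8) + (-7), length 2.
Answer: λ = -15/2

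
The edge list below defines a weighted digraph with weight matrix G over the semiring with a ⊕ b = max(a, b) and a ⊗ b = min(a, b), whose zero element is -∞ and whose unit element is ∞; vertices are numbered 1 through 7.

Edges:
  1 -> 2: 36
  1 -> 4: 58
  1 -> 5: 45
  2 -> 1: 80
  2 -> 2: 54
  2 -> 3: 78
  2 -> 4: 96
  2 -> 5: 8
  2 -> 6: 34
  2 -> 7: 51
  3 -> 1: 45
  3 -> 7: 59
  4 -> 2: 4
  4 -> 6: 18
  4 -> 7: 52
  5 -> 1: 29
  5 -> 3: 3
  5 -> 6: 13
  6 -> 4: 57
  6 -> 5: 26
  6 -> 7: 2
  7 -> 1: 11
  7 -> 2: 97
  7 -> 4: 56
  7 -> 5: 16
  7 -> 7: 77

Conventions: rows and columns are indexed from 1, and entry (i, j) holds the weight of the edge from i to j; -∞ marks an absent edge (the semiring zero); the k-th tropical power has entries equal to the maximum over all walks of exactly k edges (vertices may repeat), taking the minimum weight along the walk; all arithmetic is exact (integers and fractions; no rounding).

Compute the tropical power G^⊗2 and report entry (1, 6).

G^⊗2:
  [36, 36, 36, 36, 8, 34, 52]
  [54, 54, 54, 58, 45, 34, 59]
  [11, 59, -∞, 56, 45, -∞, 59]
  [11, 52, 4, 52, 18, 4, 52]
  [3, 29, -∞, 29, 29, -∞, 3]
  [26, 4, 3, 2, 2, 18, 52]
  [80, 77, 78, 96, 16, 34, 77]
Key observation: the optimum is the walk 1->2->6, with weight 36 min 34 = 34.
Optimal value attained by: walk 1->2->6.
Answer: (G^⊗2)[1][6] = 34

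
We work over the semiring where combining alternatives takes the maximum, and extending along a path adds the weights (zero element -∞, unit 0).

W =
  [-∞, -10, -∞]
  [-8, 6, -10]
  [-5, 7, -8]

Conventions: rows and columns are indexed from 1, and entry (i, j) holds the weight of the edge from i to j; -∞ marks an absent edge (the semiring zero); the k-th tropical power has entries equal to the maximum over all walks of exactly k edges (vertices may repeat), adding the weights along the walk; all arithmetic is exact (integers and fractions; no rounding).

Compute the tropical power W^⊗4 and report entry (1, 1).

W^⊗2:
  [-18, -4, -20]
  [-2, 12, -4]
  [-1, 13, -3]
W^⊗3:
  [-12, 2, -14]
  [4, 18, 2]
  [5, 19, 3]
W^⊗4:
  [-6, 8, -8]
  [10, 24, 8]
  [11, 25, 9]
Key observation: the optimum is the walk 1->2->2->2->1, with weight (-10) + 6 + 6 + (-8) = -6.
Optimal value attained by: walk 1->2->2->2->1.
Answer: (W^⊗4)[1][1] = -6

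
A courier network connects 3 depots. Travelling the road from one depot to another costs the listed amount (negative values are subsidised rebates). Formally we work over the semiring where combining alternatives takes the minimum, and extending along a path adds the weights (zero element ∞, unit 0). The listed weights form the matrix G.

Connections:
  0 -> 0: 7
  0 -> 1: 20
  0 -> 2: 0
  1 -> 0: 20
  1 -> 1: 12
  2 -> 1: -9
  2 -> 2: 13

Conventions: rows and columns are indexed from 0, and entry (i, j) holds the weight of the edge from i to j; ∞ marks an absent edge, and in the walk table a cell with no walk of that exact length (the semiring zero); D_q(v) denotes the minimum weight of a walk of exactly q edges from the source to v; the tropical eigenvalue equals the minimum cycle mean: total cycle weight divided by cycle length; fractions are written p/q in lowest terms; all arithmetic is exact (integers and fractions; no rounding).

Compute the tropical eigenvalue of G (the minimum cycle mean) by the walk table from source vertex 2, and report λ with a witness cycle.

q=0: [∞, ∞, 0]
q=1: [∞, -9, 13]
q=2: [11, 3, 26]
q=3: [18, 15, 11]
Optimal cycle mean attained by: cycle 0->2->1->0, total 0 + (-9) + 20, length 3.
Answer: λ = 11/3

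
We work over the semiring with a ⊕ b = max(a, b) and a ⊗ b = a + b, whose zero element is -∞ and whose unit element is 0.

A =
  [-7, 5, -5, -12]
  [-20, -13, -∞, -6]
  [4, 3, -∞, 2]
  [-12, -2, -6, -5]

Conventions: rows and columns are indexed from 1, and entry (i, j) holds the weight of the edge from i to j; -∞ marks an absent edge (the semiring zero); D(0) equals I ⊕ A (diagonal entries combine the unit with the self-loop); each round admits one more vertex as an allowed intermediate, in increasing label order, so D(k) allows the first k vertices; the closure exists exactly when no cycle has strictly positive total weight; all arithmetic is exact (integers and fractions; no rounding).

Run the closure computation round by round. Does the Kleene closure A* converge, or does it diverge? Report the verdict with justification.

D(0):
  [0, 5, -5, -12]
  [-20, 0, -∞, -6]
  [4, 3, 0, 2]
  [-12, -2, -6, 0]
D(1):
  [0, 5, -5, -12]
  [-20, 0, -25, -6]
  [4, 9, 0, 2]
  [-12, -2, -6, 0]
D(2):
  [0, 5, -5, -1]
  [-20, 0, -25, -6]
  [4, 9, 0, 3]
  [-12, -2, -6, 0]
D(3):
  [0, 5, -5, -1]
  [-20, 0, -25, -6]
  [4, 9, 0, 3]
  [-2, 3, -6, 0]
D(4):
  [0, 5, -5, -1]
  [-8, 0, -12, -6]
  [4, 9, 0, 3]
  [-2, 3, -6, 0]
Key observation: every diagonal entry stays at the unit through all rounds, so no improving cycle exists.
Answer: CONVERGES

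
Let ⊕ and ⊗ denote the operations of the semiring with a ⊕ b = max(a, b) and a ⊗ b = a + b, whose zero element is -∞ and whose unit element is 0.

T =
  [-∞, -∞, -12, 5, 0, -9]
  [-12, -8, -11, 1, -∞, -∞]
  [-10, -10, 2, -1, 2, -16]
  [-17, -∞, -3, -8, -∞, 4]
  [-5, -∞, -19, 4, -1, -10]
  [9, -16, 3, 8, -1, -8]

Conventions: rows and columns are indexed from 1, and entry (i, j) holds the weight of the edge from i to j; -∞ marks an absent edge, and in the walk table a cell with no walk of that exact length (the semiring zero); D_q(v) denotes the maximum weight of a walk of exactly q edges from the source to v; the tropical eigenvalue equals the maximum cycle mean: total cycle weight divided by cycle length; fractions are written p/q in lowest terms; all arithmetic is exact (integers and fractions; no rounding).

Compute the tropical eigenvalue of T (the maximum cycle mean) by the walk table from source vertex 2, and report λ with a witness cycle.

q=0: [-∞, 0, -∞, -∞, -∞, -∞]
q=1: [-12, -8, -11, 1, -∞, -∞]
q=2: [-16, -16, -2, -7, -9, 5]
q=3: [14, -11, 8, 13, 4, -3]
q=4: [6, -2, 10, 19, 14, 17]
q=5: [26, 1, 20, 25, 16, 23]
q=6: [32, 10, 26, 31, 26, 29]
Optimal cycle mean attained by: cycle 1->4->6->1, total 5 + 4 + 9, length 3.
Answer: λ = 6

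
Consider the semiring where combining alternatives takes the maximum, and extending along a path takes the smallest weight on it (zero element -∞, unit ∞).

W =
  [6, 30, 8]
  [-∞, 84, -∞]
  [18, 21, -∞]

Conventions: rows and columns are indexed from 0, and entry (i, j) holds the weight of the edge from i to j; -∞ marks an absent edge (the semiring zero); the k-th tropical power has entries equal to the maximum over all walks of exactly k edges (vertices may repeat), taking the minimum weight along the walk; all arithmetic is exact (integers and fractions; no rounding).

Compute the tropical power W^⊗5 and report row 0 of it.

W^⊗2:
  [8, 30, 6]
  [-∞, 84, -∞]
  [6, 21, 8]
W^⊗3:
  [6, 30, 8]
  [-∞, 84, -∞]
  [8, 21, 6]
W^⊗4:
  [8, 30, 6]
  [-∞, 84, -∞]
  [6, 21, 8]
W^⊗5:
  [6, 30, 8]
  [-∞, 84, -∞]
  [8, 21, 6]
Answer: row 0 of W^⊗5 = [6, 30, 8]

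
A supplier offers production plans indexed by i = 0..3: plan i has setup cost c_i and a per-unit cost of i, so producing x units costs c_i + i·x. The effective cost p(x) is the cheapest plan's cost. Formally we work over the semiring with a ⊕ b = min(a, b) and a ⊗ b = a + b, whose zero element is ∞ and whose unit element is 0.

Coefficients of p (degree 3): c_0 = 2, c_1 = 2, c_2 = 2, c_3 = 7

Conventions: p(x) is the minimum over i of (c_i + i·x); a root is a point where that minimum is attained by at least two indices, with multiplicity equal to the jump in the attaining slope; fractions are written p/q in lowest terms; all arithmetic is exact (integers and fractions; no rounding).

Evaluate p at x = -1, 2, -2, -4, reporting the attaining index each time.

p(-1) = min(2+0·(-1)=2, 2+1·(-1)=1, 2+2·(-1)=0, 7+3·(-1)=4) = 0 (attained by i=2)
p(2) = min(2+0·2=2, 2+1·2=4, 2+2·2=6, 7+3·2=13) = 2 (attained by i=0)
p(-2) = min(2+0·(-2)=2, 2+1·(-2)=0, 2+2·(-2)=-2, 7+3·(-2)=1) = -2 (attained by i=2)
p(-4) = min(2+0·(-4)=2, 2+1·(-4)=-2, 2+2·(-4)=-6, 7+3·(-4)=-5) = -6 (attained by i=2)
Answer: p(-1) = 0; p(2) = 2; p(-2) = -2; p(-4) = -6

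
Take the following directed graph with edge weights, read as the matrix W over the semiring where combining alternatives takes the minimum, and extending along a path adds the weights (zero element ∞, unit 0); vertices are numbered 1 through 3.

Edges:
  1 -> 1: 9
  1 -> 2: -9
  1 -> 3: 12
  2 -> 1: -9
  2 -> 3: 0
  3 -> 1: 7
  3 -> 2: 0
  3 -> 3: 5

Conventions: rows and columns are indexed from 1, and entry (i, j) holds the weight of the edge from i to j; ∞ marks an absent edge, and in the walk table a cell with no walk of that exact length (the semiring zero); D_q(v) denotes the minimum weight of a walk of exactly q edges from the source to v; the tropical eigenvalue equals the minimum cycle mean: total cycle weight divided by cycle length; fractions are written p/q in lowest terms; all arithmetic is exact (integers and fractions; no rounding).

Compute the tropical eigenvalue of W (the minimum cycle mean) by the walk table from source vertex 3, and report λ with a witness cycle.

q=0: [∞, ∞, 0]
q=1: [7, 0, 5]
q=2: [-9, -2, 0]
q=3: [-11, -18, -2]
Optimal cycle mean attained by: cycle 1->2->1, total (-9) + (-9), length 2.
Answer: λ = -9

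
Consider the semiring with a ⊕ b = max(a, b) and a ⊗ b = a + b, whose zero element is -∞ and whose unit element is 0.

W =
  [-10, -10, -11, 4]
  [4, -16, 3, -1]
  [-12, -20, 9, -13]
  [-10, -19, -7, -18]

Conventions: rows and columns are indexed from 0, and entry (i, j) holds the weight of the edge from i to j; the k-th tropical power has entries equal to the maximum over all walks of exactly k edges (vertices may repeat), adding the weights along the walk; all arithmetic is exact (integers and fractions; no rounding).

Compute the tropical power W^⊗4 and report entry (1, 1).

W^⊗2:
  [-6, -15, -2, -6]
  [-6, -6, 12, 8]
  [-3, -11, 18, -4]
  [-15, -20, 2, -6]
W^⊗3:
  [-11, -16, 7, -2]
  [0, -8, 21, -1]
  [6, -2, 27, 5]
  [-10, -18, 11, -11]
W^⊗4:
  [-5, -13, 16, -6]
  [9, 1, 30, 8]
  [15, 7, 36, 14]
  [-1, -9, 20, -2]
Key observation: the optimum is the walk 1->2->2->2->1, with weight 3 + 9 + 9 + (-20) = 1.
Optimal value attained by: walk 1->2->2->2->1.
Answer: (W^⊗4)[1][1] = 1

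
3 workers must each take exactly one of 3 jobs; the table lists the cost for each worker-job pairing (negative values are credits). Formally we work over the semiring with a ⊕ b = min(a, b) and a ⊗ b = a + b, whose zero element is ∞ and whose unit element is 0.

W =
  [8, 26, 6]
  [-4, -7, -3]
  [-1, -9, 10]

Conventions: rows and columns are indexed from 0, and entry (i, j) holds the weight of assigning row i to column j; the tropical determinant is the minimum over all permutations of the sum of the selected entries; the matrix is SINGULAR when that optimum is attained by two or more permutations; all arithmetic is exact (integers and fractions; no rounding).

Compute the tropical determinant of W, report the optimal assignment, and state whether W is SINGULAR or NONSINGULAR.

σ = (0, 1, 2): 8 + (-7) + 10 = 11
σ = (0, 2, 1): 8 + (-3) + (-9) = -4
σ = (1, 0, 2): 26 + (-4) + 10 = 32
σ = (1, 2, 0): 26 + (-3) + (-1) = 22
σ = (2, 0, 1): 6 + (-4) + (-9) = -7
σ = (2, 1, 0): 6 + (-7) + (-1) = -2
Optimal value attained by: σ = (2, 0, 1).
Answer: det⊕(W) = -7; verdict: NONSINGULAR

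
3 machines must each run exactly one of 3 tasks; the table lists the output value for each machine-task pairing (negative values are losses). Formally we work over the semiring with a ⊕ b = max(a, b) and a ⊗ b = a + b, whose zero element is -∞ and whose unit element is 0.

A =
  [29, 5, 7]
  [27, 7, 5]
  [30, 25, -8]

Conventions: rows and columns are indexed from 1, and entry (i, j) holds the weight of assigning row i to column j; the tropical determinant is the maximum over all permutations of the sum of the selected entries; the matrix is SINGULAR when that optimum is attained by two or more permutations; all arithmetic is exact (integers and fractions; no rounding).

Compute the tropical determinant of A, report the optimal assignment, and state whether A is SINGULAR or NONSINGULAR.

σ = (1, 2, 3): 29 + 7 + (-8) = 28
σ = (1, 3, 2): 29 + 5 + 25 = 59
σ = (2, 1, 3): 5 + 27 + (-8) = 24
σ = (2, 3, 1): 5 + 5 + 30 = 40
σ = (3, 1, 2): 7 + 27 + 25 = 59
σ = (3, 2, 1): 7 + 7 + 30 = 44
Optimal value attained by: σ = (1, 3, 2).
Answer: det⊕(A) = 59; verdict: SINGULAR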